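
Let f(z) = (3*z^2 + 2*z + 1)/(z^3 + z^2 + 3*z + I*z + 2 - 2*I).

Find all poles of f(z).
{-1 + I, -2*I, I}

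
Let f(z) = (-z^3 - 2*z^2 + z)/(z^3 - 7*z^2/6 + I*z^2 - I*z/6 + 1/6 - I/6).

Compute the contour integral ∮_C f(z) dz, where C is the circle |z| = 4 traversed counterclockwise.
By the residue theorem, ∮_C f(z) dz = 2πi · (sum of the residues of f at the poles inside |z| = 4).

The denominator factors as (z - 1/2)*(z + 1/3)*(z - 1 + I), so the singularities of f are simple poles at z = 1/2, z = -1/3, z = 1 - I.
  |1/2|² = 1/4 < 16 = 4², so this pole is inside the contour.
  |-1/3|² = 1/9 < 16 = 4², so this pole is inside the contour.
  |1 - I|² = 2 < 16 = 4², so this pole is inside the contour.

With P(z) = -z^3 - 2*z^2 + z and Q(z) = z^3 - 7*z^2/6 + I*z^2 - I*z/6 + 1/6 - I/6, each pole is simple, so Res(f, z₀) = P(z₀)/Q'(z₀) with Q'(z) = 3*z^2 - 7*z/3 + 2*I*z - I/6.
  Res(f, 1/2) = P(1/2)/Q'(1/2) = (-1/8)/(-5/12 + 5*I/6) = 3/50 + 3*I/25
  Res(f, -1/3) = P(-1/3)/Q'(-1/3) = (-14/27)/(10/9 - 5*I/6) = -112/375 - 28*I/125
  Res(f, 1 - I) = P(1 - I)/Q'(1 - I) = (3 + 5*I)/(-1/3 - 11*I/6) = -366/125 + 138*I/125

Sum of residues inside C: -19/6 + I
∮_C f(z) dz = 2πi · (-19/6 + I) = pi*(-2 - 19*I/3)

Final answer: pi*(-2 - 19*I/3)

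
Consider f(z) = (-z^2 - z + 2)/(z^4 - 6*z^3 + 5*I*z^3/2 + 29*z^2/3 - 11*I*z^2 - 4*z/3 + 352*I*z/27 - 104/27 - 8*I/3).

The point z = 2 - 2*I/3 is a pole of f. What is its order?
Factor the denominator:
  z^4 - 6*z^3 + 5*I*z^3/2 + 29*z^2/3 - 11*I*z^2 - 4*z/3 + 352*I*z/27 - 104/27 - 8*I/3 = (z - 2 + 2*I/3)^3*(z + I/2)

The numerator P(z) = -z^2 - z + 2 has P(2 - 2*I/3) = -32/9 + 10*I/3 ≠ 0, so no factor of (z - 2 + 2*I/3) cancels.
Near z = 2 - 2*I/3 we can therefore write f(z) = g(z)/(z - 2 + 2*I/3)^3 with g analytic at 2 - 2*I/3 and g(2 - 2*I/3) ≠ 0 (g is the numerator divided by the remaining denominator factors).

Hence z = 2 - 2*I/3 is a pole of order 3.

Final answer: 3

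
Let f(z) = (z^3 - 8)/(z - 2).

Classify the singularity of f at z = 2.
The numerator vanishes at z = 2 ((2)^3 = 8), so it is divisible by z - 2:
  z^3 - 8 = (z - 2)*(z^2 + 2*z + 4)
Hence for z ≠ 2, f(z) = z^2 + 2*z + 4, a polynomial, and lim_{z→2} f(z) = 12 is finite.
So the singularity is removable.

Final answer: removable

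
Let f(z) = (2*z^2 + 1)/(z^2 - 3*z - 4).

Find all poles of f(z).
The singularities of f are the zeros of the denominator. Factoring,
  z^2 - 3*z - 4 = (z - 4)*(z + 1)
so the candidates are z = 4, z = -1.

Check the numerator P(z) = 2*z^2 + 1 at each one:
  P(4) = 33 ≠ 0, so z = 4 is a (simple) pole.
  P(-1) = 3 ≠ 0, so z = -1 is a (simple) pole.

Poles of f: {-1, 4}

Final answer: {-1, 4}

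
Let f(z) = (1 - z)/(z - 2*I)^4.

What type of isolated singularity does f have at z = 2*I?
Write f(z) = g(z)/(z - 2*I)^4 with g(z) = 1 - z.
g is entire and g(2*I) = 1 - 2*I ≠ 0, so no factor of (z - 2*I) cancels: the Laurent expansion of f about z = 2*I starts at the power -4, i.e. lim_{z→z₀} (z - z₀)^4 f(z) = 1 - 2*I is finite and nonzero.
So z = 2*I is a pole of order 4.

Final answer: pole of order 4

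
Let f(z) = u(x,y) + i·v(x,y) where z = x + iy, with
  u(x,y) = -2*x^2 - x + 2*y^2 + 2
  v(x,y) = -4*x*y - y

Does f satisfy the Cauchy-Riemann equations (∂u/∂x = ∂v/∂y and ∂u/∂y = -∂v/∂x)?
∂u/∂x = -4*x - 1
∂v/∂y = -4*x - 1
∂u/∂y = 4*y
∂v/∂x = -4*y
∂u/∂x = ∂v/∂y and ∂u/∂y = -∂v/∂x hold identically; f is analytic.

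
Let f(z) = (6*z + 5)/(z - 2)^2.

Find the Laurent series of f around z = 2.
Put w = z - (2), i.e. z = w + 2. The denominator is w^2, so it suffices to rewrite the numerator in powers of w.

P(z) = 6*z + 5
P(w + 2) = 17 + 6*w

Dividing each term by w^2:
  f = 17/w^2 + 6/w

Substituting back w = z - 2:
  f(z) = 17/(z - 2)^2 + 6/(z - 2)

The series is finite because the numerator is a polynomial; the negative powers form the principal part, and the coefficient of 1/(z - 2) gives Res(f, 2) = 6.

Final answer: 17/(z - 2)^2 + 6/(z - 2)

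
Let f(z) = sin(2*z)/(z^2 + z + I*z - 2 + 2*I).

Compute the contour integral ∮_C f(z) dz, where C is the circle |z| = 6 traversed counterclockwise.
By the residue theorem, ∮_C f(z) dz = 2πi · (sum of the residues of f at the poles inside |z| = 6).

The denominator factors as (z - 1 + I)*(z + 2), so the singularities of f are simple poles at z = 1 - I, z = -2.
  |1 - I|² = 2 < 36 = 6², so this pole is inside the contour.
  |-2|² = 4 < 36 = 6², so this pole is inside the contour.

With P(z) = sin(2*z) and Q(z) = z^2 + z + I*z - 2 + 2*I, each pole is simple, so Res(f, z₀) = P(z₀)/Q'(z₀) with Q'(z) = 2*z + 1 + I.
  Res(f, 1 - I) = P(1 - I)/Q'(1 - I) = (sin(2 - 2*I))/(3 - I) = (3/10 + I/10)*sin(2 - 2*I)
  Res(f, -2) = P(-2)/Q'(-2) = (-sin(4))/(-3 + I) = (3/10 + I/10)*sin(4)

Sum of residues inside C: (3/10 + I/10)*sin(4) + (3/10 + I/10)*sin(2 - 2*I)
∮_C f(z) dz = 2πi · ((3/10 + I/10)*sin(4) + (3/10 + I/10)*sin(2 - 2*I)) = pi*(-1/5 + 3*I/5)*sin(4) + pi*(-1/5 + 3*I/5)*sin(2 - 2*I)

Final answer: pi*(-1/5 + 3*I/5)*sin(4) + pi*(-1/5 + 3*I/5)*sin(2 - 2*I)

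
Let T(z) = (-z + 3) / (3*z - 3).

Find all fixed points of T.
{1/3 - sqrt(10)/3, 1/3 + sqrt(10)/3}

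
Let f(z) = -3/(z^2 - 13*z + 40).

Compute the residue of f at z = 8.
Write f(z) = P(z)/Q(z) with P(z) = -3 and Q(z) = z^2 - 13*z + 40.
The denominator factors as Q(z) = (z - 8)*(z - 5), so z = 8 is a simple zero of Q and P is analytic there; z = 8 is therefore a simple pole and
  Res(f, z₀) = P(z₀)/Q'(z₀).

Q'(z) = 2*z - 13, so Q'(8) = 3.
P(8) = -3.

Res(f, 8) = (-3)/(3) = -1

Final answer: -1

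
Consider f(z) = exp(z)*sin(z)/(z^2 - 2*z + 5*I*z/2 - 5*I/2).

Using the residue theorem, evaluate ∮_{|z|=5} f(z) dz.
4*pi*exp(1 - I/2)*sin(1 - I/2)/3 - 4*pi*exp(1 - 2*I)*sin(1 - 2*I)/3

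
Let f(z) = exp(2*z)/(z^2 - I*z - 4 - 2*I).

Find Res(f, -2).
Write f(z) = P(z)/Q(z) with P(z) = exp(2*z) and Q(z) = z^2 - I*z - 4 - 2*I.
The denominator factors as Q(z) = (z - 2 - I)*(z + 2), so z = -2 is a simple zero of Q and P is analytic there; z = -2 is therefore a simple pole and
  Res(f, z₀) = P(z₀)/Q'(z₀).

Q'(z) = 2*z - I, so Q'(-2) = -4 - I.
P(-2) = exp(-4).

Res(f, -2) = (exp(-4))/(-4 - I) = (-4/17 + I/17)*exp(-4)

Final answer: (-4/17 + I/17)*exp(-4)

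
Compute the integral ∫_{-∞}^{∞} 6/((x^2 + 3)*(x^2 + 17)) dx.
pi*(-3*sqrt(17) + 17*sqrt(3))/119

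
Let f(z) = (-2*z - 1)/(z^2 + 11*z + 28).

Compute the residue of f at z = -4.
Write f(z) = P(z)/Q(z) with P(z) = -2*z - 1 and Q(z) = z^2 + 11*z + 28.
The denominator factors as Q(z) = (z + 4)*(z + 7), so z = -4 is a simple zero of Q and P is analytic there; z = -4 is therefore a simple pole and
  Res(f, z₀) = P(z₀)/Q'(z₀).

Q'(z) = 2*z + 11, so Q'(-4) = 3.
P(-4) = 7.

Res(f, -4) = (7)/(3) = 7/3

Final answer: 7/3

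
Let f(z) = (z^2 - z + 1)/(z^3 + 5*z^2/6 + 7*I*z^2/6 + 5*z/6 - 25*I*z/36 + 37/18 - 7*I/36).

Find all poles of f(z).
The singularities of f are the zeros of the denominator. Factoring,
  z^3 + 5*z^2/6 + 7*I*z^2/6 + 5*z/6 - 25*I*z/36 + 37/18 - 7*I/36 = (z + 1/3 + 3*I/2)*(z + 1 + 2*I/3)*(z - 1/2 - I)
so the candidates are z = -1/3 - 3*I/2, z = -1 - 2*I/3, z = 1/2 + I.

Check the numerator P(z) = z^2 - z + 1 at each one:
  P(-1/3 - 3*I/2) = -29/36 + 5*I/2 ≠ 0, so z = -1/3 - 3*I/2 is a (simple) pole.
  P(-1 - 2*I/3) = 23/9 + 2*I ≠ 0, so z = -1 - 2*I/3 is a (simple) pole.
  P(1/2 + I) = -1/4 ≠ 0, so z = 1/2 + I is a (simple) pole.

Poles of f: {-1 - 2*I/3, -1/3 - 3*I/2, 1/2 + I}

Final answer: {-1 - 2*I/3, -1/3 - 3*I/2, 1/2 + I}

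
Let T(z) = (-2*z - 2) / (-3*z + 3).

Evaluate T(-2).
2/9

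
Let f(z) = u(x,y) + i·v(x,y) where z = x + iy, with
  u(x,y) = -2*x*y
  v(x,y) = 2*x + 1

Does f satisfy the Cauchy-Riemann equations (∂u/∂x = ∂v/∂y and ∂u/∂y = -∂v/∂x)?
∂u/∂x = -2*y
∂v/∂y = 0
∂u/∂y = -2*x
∂v/∂x = 2
∂u/∂x ≠ ∂v/∂y and ∂u/∂y ≠ -∂v/∂x; the Cauchy-Riemann equations are not satisfied, so f is not analytic.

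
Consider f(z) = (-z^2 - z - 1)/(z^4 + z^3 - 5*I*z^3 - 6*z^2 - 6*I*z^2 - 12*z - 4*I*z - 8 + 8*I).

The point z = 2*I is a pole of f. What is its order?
Factor the denominator:
  z^4 + z^3 - 5*I*z^3 - 6*z^2 - 6*I*z^2 - 12*z - 4*I*z - 8 + 8*I = (z - 2*I)^3*(z + 1 + I)

The numerator P(z) = -z^2 - z - 1 has P(2*I) = 3 - 2*I ≠ 0, so no factor of (z - 2*I) cancels.
Near z = 2*I we can therefore write f(z) = g(z)/(z - 2*I)^3 with g analytic at 2*I and g(2*I) ≠ 0 (g is the numerator divided by the remaining denominator factors).

Hence z = 2*I is a pole of order 3.

Final answer: 3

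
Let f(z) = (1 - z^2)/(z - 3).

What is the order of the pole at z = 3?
1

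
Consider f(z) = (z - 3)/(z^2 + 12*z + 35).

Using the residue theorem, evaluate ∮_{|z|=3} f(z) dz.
By the residue theorem, ∮_C f(z) dz = 2πi · (sum of the residues of f at the poles inside |z| = 3).

The denominator factors as (z + 5)*(z + 7), so the singularities of f are simple poles at z = -5, z = -7.
  |-5|² = 25 > 9 = 3², so this pole is outside the contour.
  |-7|² = 49 > 9 = 3², so this pole is outside the contour.

No pole lies inside the contour, so f is analytic on and inside C and the integral is 0 (Cauchy's theorem).

Final answer: 0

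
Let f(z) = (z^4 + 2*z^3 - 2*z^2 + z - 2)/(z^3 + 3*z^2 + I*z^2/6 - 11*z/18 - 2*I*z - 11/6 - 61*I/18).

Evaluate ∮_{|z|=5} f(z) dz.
By the residue theorem, ∮_C f(z) dz = 2πi · (sum of the residues of f at the poles inside |z| = 5).

The denominator factors as (z + 3 + I/2)*(z - 1 - 2*I/3)*(z + 1 + I/3), so the singularities of f are simple poles at z = -3 - I/2, z = 1 + 2*I/3, z = -1 - I/3.
  |-3 - I/2|² = 37/4 < 25 = 5², so this pole is inside the contour.
  |1 + 2*I/3|² = 13/9 < 25 = 5², so this pole is inside the contour.
  |-1 - I/3|² = 10/9 < 25 = 5², so this pole is inside the contour.

With P(z) = z^4 + 2*z^3 - 2*z^2 + z - 2 and Q(z) = z^3 + 3*z^2 + I*z^2/6 - 11*z/18 - 2*I*z - 11/6 - 61*I/18, each pole is simple, so Res(f, z₀) = P(z₀)/Q'(z₀) with Q'(z) = 3*z^2 + 6*z + I*z/3 - 11/18 - 2*I.
  Res(f, -3 - I/2) = P(-3 - I/2)/Q'(-3 - I/2) = (-71/16 + 77*I/4)/(281/36 + 3*I) = 119817/362500 + 211986*I/90625
  Res(f, 1 + 2*I/3) = P(1 + 2*I/3)/Q'(1 + 2*I/3) = (-344/81 + 26*I/9)/(41/6 + 19*I/3) = -10424/84375 + 45332*I/84375
  Res(f, -1 - I/3) = P(-1 - I/3)/Q'(-1 - I/3) = (-467/81 - 65*I/27)/(-23/6 - 7*I/3) = 26942/19575 - 4106*I/19575

Sum of residues inside C: 19/12 + 8*I/3
∮_C f(z) dz = 2πi · (19/12 + 8*I/3) = pi*(-16/3 + 19*I/6)

Final answer: pi*(-16/3 + 19*I/6)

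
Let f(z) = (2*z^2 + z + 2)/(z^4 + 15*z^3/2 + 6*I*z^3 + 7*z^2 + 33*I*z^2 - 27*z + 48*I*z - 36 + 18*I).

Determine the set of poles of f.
The singularities of f are the zeros of the denominator. Factoring,
  z^4 + 15*z^3/2 + 6*I*z^3 + 7*z^2 + 33*I*z^2 - 27*z + 48*I*z - 36 + 18*I = (z + 3 + I)*(z + 2*I)*(z + 3/2)*(z + 3 + 3*I)
so the candidates are z = -3 - I, z = -2*I, z = -3/2, z = -3 - 3*I.

Check the numerator P(z) = 2*z^2 + z + 2 at each one:
  P(-3 - I) = 15 + 11*I ≠ 0, so z = -3 - I is a (simple) pole.
  P(-2*I) = -6 - 2*I ≠ 0, so z = -2*I is a (simple) pole.
  P(-3/2) = 5 ≠ 0, so z = -3/2 is a (simple) pole.
  P(-3 - 3*I) = -1 + 33*I ≠ 0, so z = -3 - 3*I is a (simple) pole.

Poles of f: {-3 - 3*I, -3 - I, -3/2, -2*I}

Final answer: {-3 - 3*I, -3 - I, -3/2, -2*I}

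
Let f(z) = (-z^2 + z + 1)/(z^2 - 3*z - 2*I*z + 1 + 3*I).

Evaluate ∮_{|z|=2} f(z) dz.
By the residue theorem, ∮_C f(z) dz = 2πi · (sum of the residues of f at the poles inside |z| = 2).

The denominator factors as (z - 1 - I)*(z - 2 - I), so the singularities of f are simple poles at z = 1 + I, z = 2 + I.
  |1 + I|² = 2 < 4 = 2², so this pole is inside the contour.
  |2 + I|² = 5 > 4 = 2², so this pole is outside the contour.

With P(z) = -z^2 + z + 1 and Q(z) = z^2 - 3*z - 2*I*z + 1 + 3*I, each pole is simple, so Res(f, z₀) = P(z₀)/Q'(z₀) with Q'(z) = 2*z - 3 - 2*I.
  Res(f, 1 + I) = P(1 + I)/Q'(1 + I) = (2 - I)/(-1) = -2 + I

∮_C f(z) dz = 2πi · (-2 + I) = pi*(-2 - 4*I)

Final answer: pi*(-2 - 4*I)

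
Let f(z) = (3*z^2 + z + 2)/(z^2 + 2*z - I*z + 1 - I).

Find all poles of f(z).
The singularities of f are the zeros of the denominator. Factoring,
  z^2 + 2*z - I*z + 1 - I = (z + 1)*(z + 1 - I)
so the candidates are z = -1, z = -1 + I.

Check the numerator P(z) = 3*z^2 + z + 2 at each one:
  P(-1) = 4 ≠ 0, so z = -1 is a (simple) pole.
  P(-1 + I) = 1 - 5*I ≠ 0, so z = -1 + I is a (simple) pole.

Poles of f: {-1, -1 + I}

Final answer: {-1, -1 + I}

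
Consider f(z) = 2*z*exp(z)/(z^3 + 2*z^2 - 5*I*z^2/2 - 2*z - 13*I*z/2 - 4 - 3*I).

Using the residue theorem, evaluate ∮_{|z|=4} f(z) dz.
By the residue theorem, ∮_C f(z) dz = 2πi · (sum of the residues of f at the poles inside |z| = 4).

The denominator factors as (z - 1 - 2*I)*(z + 2)*(z + 1 - I/2), so the singularities of f are simple poles at z = 1 + 2*I, z = -2, z = -1 + I/2.
  |1 + 2*I|² = 5 < 16 = 4², so this pole is inside the contour.
  |-2|² = 4 < 16 = 4², so this pole is inside the contour.
  |-1 + I/2|² = 5/4 < 16 = 4², so this pole is inside the contour.

With P(z) = 2*z*exp(z) and Q(z) = z^3 + 2*z^2 - 5*I*z^2/2 - 2*z - 13*I*z/2 - 4 - 3*I, each pole is simple, so Res(f, z₀) = P(z₀)/Q'(z₀) with Q'(z) = 3*z^2 + 4*z - 5*I*z - 2 - 13*I/2.
  Res(f, 1 + 2*I) = P(1 + 2*I)/Q'(1 + 2*I) = ((2 + 4*I)*exp(1 + 2*I))/(3 + 17*I/2) = (32/65 - 4*I/65)*exp(1 + 2*I)
  Res(f, -2) = P(-2)/Q'(-2) = (-4*exp(-2))/(2 + 7*I/2) = (-32/65 + 56*I/65)*exp(-2)
  Res(f, -1 + I/2) = P(-1 + I/2)/Q'(-1 + I/2) = ((-2 + I)*exp(-1 + I/2))/(-5/4 - 5*I/2) = -4*I*exp(-1 + I/2)/5

Sum of residues inside C: -4*I*exp(-1 + I/2)/5 + (-32/65 + 56*I/65)*exp(-2) + (32/65 - 4*I/65)*exp(1 + 2*I)
∮_C f(z) dz = 2πi · (-4*I*exp(-1 + I/2)/5 + (-32/65 + 56*I/65)*exp(-2) + (32/65 - 4*I/65)*exp(1 + 2*I)) = pi*(8/65 + 64*I/65)*exp(1 + 2*I) + pi*(-112/65 - 64*I/65)*exp(-2) + 8*pi*exp(-1 + I/2)/5

Final answer: pi*(8/65 + 64*I/65)*exp(1 + 2*I) + pi*(-112/65 - 64*I/65)*exp(-2) + 8*pi*exp(-1 + I/2)/5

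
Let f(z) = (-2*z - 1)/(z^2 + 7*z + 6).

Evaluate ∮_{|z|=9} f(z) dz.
By the residue theorem, ∮_C f(z) dz = 2πi · (sum of the residues of f at the poles inside |z| = 9).

The denominator factors as (z + 1)*(z + 6), so the singularities of f are simple poles at z = -1, z = -6.
  |-1|² = 1 < 81 = 9², so this pole is inside the contour.
  |-6|² = 36 < 81 = 9², so this pole is inside the contour.

With P(z) = -2*z - 1 and Q(z) = z^2 + 7*z + 6, each pole is simple, so Res(f, z₀) = P(z₀)/Q'(z₀) with Q'(z) = 2*z + 7.
  Res(f, -1) = P(-1)/Q'(-1) = (1)/(5) = 1/5
  Res(f, -6) = P(-6)/Q'(-6) = (11)/(-5) = -11/5

Sum of residues inside C: -2
∮_C f(z) dz = 2πi · (-2) = -4*I*pi

Final answer: -4*I*pi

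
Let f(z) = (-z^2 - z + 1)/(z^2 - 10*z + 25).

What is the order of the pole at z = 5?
2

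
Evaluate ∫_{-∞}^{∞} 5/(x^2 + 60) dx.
Let f(z) = 5/(z^2 + 60). The denominator has no real zeros and deg Q - deg P = 2 ≥ 2, so the integral of f over the upper semicircle |z| = R tends to 0 as R → ∞. Closing the contour in the upper half-plane,
  ∫_{-∞}^{∞} f(x) dx = 2πi · Σ Res(f, z_k)  over the poles with Im z_k > 0.

Zeros of the denominator: z^2 + 60 = 0 gives z = ±2*sqrt(15)*I.
Upper half-plane: z = 2*sqrt(15)*I (simple).

Each pole is a simple zero of Q(z) = z^2 + 60, so Res(f, z₀) = P(z₀)/Q'(z₀) with P(z) = 5, Q'(z) = 2*z:
  Res(f, 2*sqrt(15)*I) = (5)/(4*sqrt(15)*I) = -sqrt(15)*I/12

∫_{-∞}^{∞} f(x) dx = 2πi · (-sqrt(15)*I/12) = sqrt(15)*pi/6

Final answer: sqrt(15)*pi/6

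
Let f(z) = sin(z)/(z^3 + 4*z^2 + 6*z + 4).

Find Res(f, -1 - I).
(1/4 - I/4)*sin(1 + I)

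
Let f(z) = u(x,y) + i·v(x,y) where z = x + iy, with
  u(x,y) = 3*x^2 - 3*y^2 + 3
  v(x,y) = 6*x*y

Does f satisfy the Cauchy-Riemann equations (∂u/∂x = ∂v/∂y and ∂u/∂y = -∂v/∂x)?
∂u/∂x = 6*x
∂v/∂y = 6*x
∂u/∂y = -6*y
∂v/∂x = 6*y
∂u/∂x = ∂v/∂y and ∂u/∂y = -∂v/∂x hold identically; f is analytic.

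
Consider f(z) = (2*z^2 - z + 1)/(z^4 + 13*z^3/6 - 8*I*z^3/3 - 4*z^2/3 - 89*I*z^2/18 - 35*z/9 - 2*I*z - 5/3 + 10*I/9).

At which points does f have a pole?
The singularities of f are the zeros of the denominator. Factoring,
  z^4 + 13*z^3/6 - 8*I*z^3/3 - 4*z^2/3 - 89*I*z^2/18 - 35*z/9 - 2*I*z - 5/3 + 10*I/9 = (z + 3/2 - I)*(z - I)*(z + 1 + I/3)*(z - 1/3 - I)
so the candidates are z = -3/2 + I, z = I, z = -1 - I/3, z = 1/3 + I.

Check the numerator P(z) = 2*z^2 - z + 1 at each one:
  P(-3/2 + I) = 5 - 7*I ≠ 0, so z = -3/2 + I is a (simple) pole.
  P(I) = -1 - I ≠ 0, so z = I is a (simple) pole.
  P(-1 - I/3) = 34/9 + 5*I/3 ≠ 0, so z = -1 - I/3 is a (simple) pole.
  P(1/3 + I) = -10/9 + I/3 ≠ 0, so z = 1/3 + I is a (simple) pole.

Poles of f: {-3/2 + I, -1 - I/3, I, 1/3 + I}

Final answer: {-3/2 + I, -1 - I/3, I, 1/3 + I}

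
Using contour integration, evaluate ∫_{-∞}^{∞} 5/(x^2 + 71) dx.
Let f(z) = 5/(z^2 + 71). The denominator has no real zeros and deg Q - deg P = 2 ≥ 2, so the integral of f over the upper semicircle |z| = R tends to 0 as R → ∞. Closing the contour in the upper half-plane,
  ∫_{-∞}^{∞} f(x) dx = 2πi · Σ Res(f, z_k)  over the poles with Im z_k > 0.

Zeros of the denominator: z^2 + 71 = 0 gives z = ±sqrt(71)*I.
Upper half-plane: z = sqrt(71)*I (simple).

Each pole is a simple zero of Q(z) = z^2 + 71, so Res(f, z₀) = P(z₀)/Q'(z₀) with P(z) = 5, Q'(z) = 2*z:
  Res(f, sqrt(71)*I) = (5)/(2*sqrt(71)*I) = -5*sqrt(71)*I/142

∫_{-∞}^{∞} f(x) dx = 2πi · (-5*sqrt(71)*I/142) = 5*sqrt(71)*pi/71

Final answer: 5*sqrt(71)*pi/71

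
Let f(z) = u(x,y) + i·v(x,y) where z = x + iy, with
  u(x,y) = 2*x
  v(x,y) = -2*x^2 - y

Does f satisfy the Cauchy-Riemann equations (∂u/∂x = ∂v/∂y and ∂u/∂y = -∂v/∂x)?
∂u/∂x = 2
∂v/∂y = -1
∂u/∂y = 0
∂v/∂x = -4*x
∂u/∂x ≠ ∂v/∂y and ∂u/∂y ≠ -∂v/∂x; the Cauchy-Riemann equations are not satisfied, so f is not analytic.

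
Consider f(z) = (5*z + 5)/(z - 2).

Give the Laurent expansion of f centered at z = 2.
Put w = z - (2), i.e. z = w + 2. The denominator is w, so it suffices to rewrite the numerator in powers of w.

P(z) = 5*z + 5
P(w + 2) = 15 + 5*w

Dividing each term by w:
  f = 15/w + 5

Substituting back w = z - 2:
  f(z) = 15/(z - 2) + 5

The series is finite because the numerator is a polynomial; the negative powers form the principal part, and the coefficient of 1/(z - 2) gives Res(f, 2) = 15.

Final answer: 15/(z - 2) + 5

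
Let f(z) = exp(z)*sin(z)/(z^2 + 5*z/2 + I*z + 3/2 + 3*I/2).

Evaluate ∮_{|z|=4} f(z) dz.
By the residue theorem, ∮_C f(z) dz = 2πi · (sum of the residues of f at the poles inside |z| = 4).

The denominator factors as (z + 3/2)*(z + 1 + I), so the singularities of f are simple poles at z = -3/2, z = -1 - I.
  |-3/2|² = 9/4 < 16 = 4², so this pole is inside the contour.
  |-1 - I|² = 2 < 16 = 4², so this pole is inside the contour.

With P(z) = exp(z)*sin(z) and Q(z) = z^2 + 5*z/2 + I*z + 3/2 + 3*I/2, each pole is simple, so Res(f, z₀) = P(z₀)/Q'(z₀) with Q'(z) = 2*z + 5/2 + I.
  Res(f, -3/2) = P(-3/2)/Q'(-3/2) = (-exp(-3/2)*sin(3/2))/(-1/2 + I) = (2/5 + 4*I/5)*exp(-3/2)*sin(3/2)
  Res(f, -1 - I) = P(-1 - I)/Q'(-1 - I) = (-exp(-1 - I)*sin(1 + I))/(1/2 - I) = (-2/5 - 4*I/5)*exp(-1 - I)*sin(1 + I)

Sum of residues inside C: (-2/5 - 4*I/5)*exp(-1 - I)*sin(1 + I) + (2/5 + 4*I/5)*exp(-3/2)*sin(3/2)
∮_C f(z) dz = 2πi · ((-2/5 - 4*I/5)*exp(-1 - I)*sin(1 + I) + (2/5 + 4*I/5)*exp(-3/2)*sin(3/2)) = pi*(8/5 - 4*I/5)*exp(-1 - I)*sin(1 + I) + pi*(-8/5 + 4*I/5)*exp(-3/2)*sin(3/2)

Final answer: pi*(8/5 - 4*I/5)*exp(-1 - I)*sin(1 + I) + pi*(-8/5 + 4*I/5)*exp(-3/2)*sin(3/2)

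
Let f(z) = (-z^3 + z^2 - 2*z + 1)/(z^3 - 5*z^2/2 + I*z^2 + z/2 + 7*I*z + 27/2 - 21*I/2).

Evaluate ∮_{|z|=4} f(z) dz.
By the residue theorem, ∮_C f(z) dz = 2πi · (sum of the residues of f at the poles inside |z| = 4).

The denominator factors as (z + 2 - I)*(z - 3 + 3*I)*(z - 3/2 - I), so the singularities of f are simple poles at z = -2 + I, z = 3 - 3*I, z = 3/2 + I.
  |-2 + I|² = 5 < 16 = 4², so this pole is inside the contour.
  |3 - 3*I|² = 18 > 16 = 4², so this pole is outside the contour.
  |3/2 + I|² = 13/4 < 16 = 4², so this pole is inside the contour.

With P(z) = -z^3 + z^2 - 2*z + 1 and Q(z) = z^3 - 5*z^2/2 + I*z^2 + z/2 + 7*I*z + 27/2 - 21*I/2, each pole is simple, so Res(f, z₀) = P(z₀)/Q'(z₀) with Q'(z) = 3*z^2 - 5*z + 2*I*z + 1/2 + 7*I.
  Res(f, -2 + I) = P(-2 + I)/Q'(-2 + I) = (10 - 17*I)/(35/2 - 14*I) = 236/287 - 90*I/287
  Res(f, 3/2 + I) = P(3/2 + I)/Q'(3/2 + I) = (3/8 - 19*I/4)/(-21/4 + 14*I) = -313/1022 + 45*I/511

Sum of residues inside C: 3089/5986 - 675*I/2993
∮_C f(z) dz = 2πi · (3089/5986 - 675*I/2993) = pi*(1350/2993 + 3089*I/2993)

Final answer: pi*(1350/2993 + 3089*I/2993)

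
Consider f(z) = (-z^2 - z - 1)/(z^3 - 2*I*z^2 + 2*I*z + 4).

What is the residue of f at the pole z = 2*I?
Write f(z) = P(z)/Q(z) with P(z) = -z^2 - z - 1 and Q(z) = z^3 - 2*I*z^2 + 2*I*z + 4.
The denominator factors as Q(z) = (z + 1 - I)*(z - 2*I)*(z - 1 + I), so z = 2*I is a simple zero of Q and P is analytic there; z = 2*I is therefore a simple pole and
  Res(f, z₀) = P(z₀)/Q'(z₀).

Q'(z) = 3*z^2 - 4*I*z + 2*I, so Q'(2*I) = -4 + 2*I.
P(2*I) = 3 - 2*I.

Res(f, 2*I) = (3 - 2*I)/(-4 + 2*I) = -4/5 + I/10

Final answer: -4/5 + I/10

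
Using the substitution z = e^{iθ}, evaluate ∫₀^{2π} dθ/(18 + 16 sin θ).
Call the integral J. The integrand is 2π-periodic and we integrate over a full period, so shifting θ does not change the value (θ → θ + π/2 turns sin θ into cos θ). Hence
  J = ∫₀^{2π} dθ/(18 + 16 cos θ).
Put z = e^{iθ}: then cos θ = (z + 1/z)/2, dθ = dz/(iz), and z runs once counterclockwise around |z| = 1:
  J = ∮_{|z|=1} 1/(18 + 16*(z + 1/z)/2) · dz/(iz) = (2/i) ∮_{|z|=1} dz/(16*z^2 + 36*z + 16).
The roots of 16*z^2 + 36*z + 16 are z = (-18 ± sqrt(18^2 - 16^2))/16, with sqrt(68) = 2*sqrt(17); their product is 1, so only z₊ = -9/8 + sqrt(17)/8 lies inside the unit circle (z₋ = -9/8 - sqrt(17)/8 lies outside).
z₊ is a simple zero of q(z) = 16*z^2 + 36*z + 16, so Res(1/q, z₊) = 1/q'(z₊) with q'(z) = 32*z + 36; and q'(z₊) = 16*(z₊ - z₋) = 4*sqrt(17).
Therefore J = (2/i) · 2πi · 1/(4*sqrt(17)) = 2*pi/(2*sqrt(17)) = sqrt(17)*pi/17

Final answer: sqrt(17)*pi/17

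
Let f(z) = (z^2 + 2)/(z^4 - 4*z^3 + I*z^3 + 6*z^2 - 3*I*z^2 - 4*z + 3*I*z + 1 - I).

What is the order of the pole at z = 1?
Factor the denominator:
  z^4 - 4*z^3 + I*z^3 + 6*z^2 - 3*I*z^2 - 4*z + 3*I*z + 1 - I = (z - 1)^3*(z - 1 + I)

The numerator P(z) = z^2 + 2 has P(1) = 3 ≠ 0, so no factor of (z - 1) cancels.
Near z = 1 we can therefore write f(z) = g(z)/(z - 1)^3 with g analytic at 1 and g(1) ≠ 0 (g is the numerator divided by the remaining denominator factors).

Hence z = 1 is a pole of order 3.

Final answer: 3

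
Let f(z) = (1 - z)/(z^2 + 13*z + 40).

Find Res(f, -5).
Write f(z) = P(z)/Q(z) with P(z) = 1 - z and Q(z) = z^2 + 13*z + 40.
The denominator factors as Q(z) = (z + 5)*(z + 8), so z = -5 is a simple zero of Q and P is analytic there; z = -5 is therefore a simple pole and
  Res(f, z₀) = P(z₀)/Q'(z₀).

Q'(z) = 2*z + 13, so Q'(-5) = 3.
P(-5) = 6.

Res(f, -5) = (6)/(3) = 2

Final answer: 2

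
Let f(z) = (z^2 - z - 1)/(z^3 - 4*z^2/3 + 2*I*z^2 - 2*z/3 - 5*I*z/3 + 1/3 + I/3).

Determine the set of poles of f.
The singularities of f are the zeros of the denominator. Factoring,
  z^3 - 4*z^2/3 + 2*I*z^2 - 2*z/3 - 5*I*z/3 + 1/3 + I/3 = (z - 1/3)*(z - 1 + I)*(z + I)
so the candidates are z = 1/3, z = 1 - I, z = -I.

Check the numerator P(z) = z^2 - z - 1 at each one:
  P(1/3) = -11/9 ≠ 0, so z = 1/3 is a (simple) pole.
  P(1 - I) = -2 - I ≠ 0, so z = 1 - I is a (simple) pole.
  P(-I) = -2 + I ≠ 0, so z = -I is a (simple) pole.

Poles of f: {-I, 1/3, 1 - I}

Final answer: {-I, 1/3, 1 - I}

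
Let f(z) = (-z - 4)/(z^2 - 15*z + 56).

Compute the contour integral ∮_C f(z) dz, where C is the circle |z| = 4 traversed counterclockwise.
0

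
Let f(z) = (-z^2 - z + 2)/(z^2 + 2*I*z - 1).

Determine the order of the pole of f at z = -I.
Factor the denominator:
  z^2 + 2*I*z - 1 = (z + I)^2

The numerator P(z) = -z^2 - z + 2 has P(-I) = 3 + I ≠ 0, so no factor of (z + I) cancels.
Near z = -I we can therefore write f(z) = g(z)/(z + I)^2 with g analytic at -I and g(-I) ≠ 0 (g is just the numerator).

Hence z = -I is a pole of order 2.

Final answer: 2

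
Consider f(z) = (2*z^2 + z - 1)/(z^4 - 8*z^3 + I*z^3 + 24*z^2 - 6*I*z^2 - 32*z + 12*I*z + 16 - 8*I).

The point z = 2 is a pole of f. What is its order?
Factor the denominator:
  z^4 - 8*z^3 + I*z^3 + 24*z^2 - 6*I*z^2 - 32*z + 12*I*z + 16 - 8*I = (z - 2)^3*(z - 2 + I)

The numerator P(z) = 2*z^2 + z - 1 has P(2) = 9 ≠ 0, so no factor of (z - 2) cancels.
Near z = 2 we can therefore write f(z) = g(z)/(z - 2)^3 with g analytic at 2 and g(2) ≠ 0 (g is the numerator divided by the remaining denominator factors).

Hence z = 2 is a pole of order 3.

Final answer: 3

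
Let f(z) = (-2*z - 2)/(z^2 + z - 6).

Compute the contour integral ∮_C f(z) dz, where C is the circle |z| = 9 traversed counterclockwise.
By the residue theorem, ∮_C f(z) dz = 2πi · (sum of the residues of f at the poles inside |z| = 9).

The denominator factors as (z - 2)*(z + 3), so the singularities of f are simple poles at z = 2, z = -3.
  |2|² = 4 < 81 = 9², so this pole is inside the contour.
  |-3|² = 9 < 81 = 9², so this pole is inside the contour.

With P(z) = -2*z - 2 and Q(z) = z^2 + z - 6, each pole is simple, so Res(f, z₀) = P(z₀)/Q'(z₀) with Q'(z) = 2*z + 1.
  Res(f, 2) = P(2)/Q'(2) = (-6)/(5) = -6/5
  Res(f, -3) = P(-3)/Q'(-3) = (4)/(-5) = -4/5

Sum of residues inside C: -2
∮_C f(z) dz = 2πi · (-2) = -4*I*pi

Final answer: -4*I*pi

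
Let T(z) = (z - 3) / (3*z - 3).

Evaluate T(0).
Substitute z = 0:
  numerator:   (0) - 3 = -3
  denominator: 3*(0) - 3 = -3
T(0) = (-3)/(-3) = 1

Final answer: 1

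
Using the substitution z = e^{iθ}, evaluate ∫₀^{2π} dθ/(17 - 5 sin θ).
Call the integral J. The integrand is 2π-periodic and we integrate over a full period, so shifting θ does not change the value (θ → θ + π/2 turns sin θ into cos θ; θ → θ + π flips the sign of the trig term). Hence
  J = ∫₀^{2π} dθ/(17 + 5 cos θ).
Put z = e^{iθ}: then cos θ = (z + 1/z)/2, dθ = dz/(iz), and z runs once counterclockwise around |z| = 1:
  J = ∮_{|z|=1} 1/(17 + 5*(z + 1/z)/2) · dz/(iz) = (2/i) ∮_{|z|=1} dz/(5*z^2 + 34*z + 5).
The roots of 5*z^2 + 34*z + 5 are z = (-17 ± sqrt(17^2 - 5^2))/5, with sqrt(264) = 2*sqrt(66); their product is 1, so only z₊ = -17/5 + 2*sqrt(66)/5 lies inside the unit circle (z₋ = -17/5 - 2*sqrt(66)/5 lies outside).
z₊ is a simple zero of q(z) = 5*z^2 + 34*z + 5, so Res(1/q, z₊) = 1/q'(z₊) with q'(z) = 10*z + 34; and q'(z₊) = 5*(z₊ - z₋) = 4*sqrt(66).
Therefore J = (2/i) · 2πi · 1/(4*sqrt(66)) = 2*pi/(2*sqrt(66)) = sqrt(66)*pi/66

Final answer: sqrt(66)*pi/66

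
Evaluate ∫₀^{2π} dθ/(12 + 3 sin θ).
2*sqrt(15)*pi/45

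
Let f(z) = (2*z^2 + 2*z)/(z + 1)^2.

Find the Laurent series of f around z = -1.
-2/(z + 1) + 2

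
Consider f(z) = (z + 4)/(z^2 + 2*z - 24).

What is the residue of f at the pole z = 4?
Write f(z) = P(z)/Q(z) with P(z) = z + 4 and Q(z) = z^2 + 2*z - 24.
The denominator factors as Q(z) = (z + 6)*(z - 4), so z = 4 is a simple zero of Q and P is analytic there; z = 4 is therefore a simple pole and
  Res(f, z₀) = P(z₀)/Q'(z₀).

Q'(z) = 2*z + 2, so Q'(4) = 10.
P(4) = 8.

Res(f, 4) = (8)/(10) = 4/5

Final answer: 4/5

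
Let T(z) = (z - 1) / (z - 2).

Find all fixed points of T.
T(z) = z means z - 1 = z*(z - 2), i.e.
  z^2 - 3*z + 1 = 0.
Discriminant: (-3)^2 - 4*(1)*(1) = 5, so the roots are real.
  z = (3 ± sqrt(5))/(2*(1))
Fixed points: {3/2 - sqrt(5)/2, sqrt(5)/2 + 3/2}

Final answer: {3/2 - sqrt(5)/2, sqrt(5)/2 + 3/2}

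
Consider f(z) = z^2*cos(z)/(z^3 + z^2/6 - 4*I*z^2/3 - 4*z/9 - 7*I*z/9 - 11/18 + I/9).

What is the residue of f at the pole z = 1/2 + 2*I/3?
(-27/221 + 164*I/221)*cos(1/2 + 2*I/3)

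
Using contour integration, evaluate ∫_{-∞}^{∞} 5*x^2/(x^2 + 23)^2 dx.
Let f(z) = 5*z^2/(z^2 + 23)^2. The denominator has no real zeros and deg Q - deg P = 2 ≥ 2, so the integral of f over the upper semicircle |z| = R tends to 0 as R → ∞. Closing the contour in the upper half-plane,
  ∫_{-∞}^{∞} f(x) dx = 2πi · Σ Res(f, z_k)  over the poles with Im z_k > 0.

Zeros of the denominator: z^2 + 23 = 0 gives z = ±sqrt(23)*I.
Upper half-plane: z = sqrt(23)*I (a pole of order 2).

Write f(z) = g(z)/(z - sqrt(23)*I)^2 with g(z) = 5*z^2/(z + sqrt(23)*I)^2. For a double pole, Res(f, z₀) = g'(z₀):
  g'(z) = 10*sqrt(23)*I*z/(z + sqrt(23)*I)^3
  Res(f, sqrt(23)*I) = g'(sqrt(23)*I) = -5*sqrt(23)*I/92

∫_{-∞}^{∞} f(x) dx = 2πi · (-5*sqrt(23)*I/92) = 5*sqrt(23)*pi/46

Final answer: 5*sqrt(23)*pi/46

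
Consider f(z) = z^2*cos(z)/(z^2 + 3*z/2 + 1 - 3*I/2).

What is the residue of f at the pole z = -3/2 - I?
Write f(z) = P(z)/Q(z) with P(z) = z^2*cos(z) and Q(z) = z^2 + 3*z/2 + 1 - 3*I/2.
The denominator factors as Q(z) = (z - I)*(z + 3/2 + I), so z = -3/2 - I is a simple zero of Q and P is analytic there; z = -3/2 - I is therefore a simple pole and
  Res(f, z₀) = P(z₀)/Q'(z₀).

Q'(z) = 2*z + 3/2, so Q'(-3/2 - I) = -3/2 - 2*I.
P(-3/2 - I) = (5/4 + 3*I)*cos(3/2 + I).

Res(f, -3/2 - I) = ((5/4 + 3*I)*cos(3/2 + I))/(-3/2 - 2*I) = (-63/50 - 8*I/25)*cos(3/2 + I)

Final answer: (-63/50 - 8*I/25)*cos(3/2 + I)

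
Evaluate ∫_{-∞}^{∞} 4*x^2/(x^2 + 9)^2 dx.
2*pi/3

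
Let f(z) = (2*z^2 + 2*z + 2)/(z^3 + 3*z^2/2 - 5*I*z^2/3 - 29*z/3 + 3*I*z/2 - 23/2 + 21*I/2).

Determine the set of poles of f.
{-3 + I, -3/2 + 2*I/3, 3}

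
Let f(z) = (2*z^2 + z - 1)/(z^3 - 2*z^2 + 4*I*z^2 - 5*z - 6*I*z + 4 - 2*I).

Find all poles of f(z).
The singularities of f are the zeros of the denominator. Factoring,
  z^3 - 2*z^2 + 4*I*z^2 - 5*z - 6*I*z + 4 - 2*I = (z - 2 + I)*(z + I)*(z + 2*I)
so the candidates are z = 2 - I, z = -I, z = -2*I.

Check the numerator P(z) = 2*z^2 + z - 1 at each one:
  P(2 - I) = 7 - 9*I ≠ 0, so z = 2 - I is a (simple) pole.
  P(-I) = -3 - I ≠ 0, so z = -I is a (simple) pole.
  P(-2*I) = -9 - 2*I ≠ 0, so z = -2*I is a (simple) pole.

Poles of f: {-2*I, -I, 2 - I}

Final answer: {-2*I, -I, 2 - I}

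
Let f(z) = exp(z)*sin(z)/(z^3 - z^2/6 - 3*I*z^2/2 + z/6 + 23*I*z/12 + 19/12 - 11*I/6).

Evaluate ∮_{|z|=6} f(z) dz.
By the residue theorem, ∮_C f(z) dz = 2πi · (sum of the residues of f at the poles inside |z| = 6).

The denominator factors as (z - 2/3 + I)*(z - 1/2 - I)*(z + 1 - 3*I/2), so the singularities of f are simple poles at z = 2/3 - I, z = 1/2 + I, z = -1 + 3*I/2.
  |2/3 - I|² = 13/9 < 36 = 6², so this pole is inside the contour.
  |1/2 + I|² = 5/4 < 36 = 6², so this pole is inside the contour.
  |-1 + 3*I/2|² = 13/4 < 36 = 6², so this pole is inside the contour.

With P(z) = exp(z)*sin(z) and Q(z) = z^3 - z^2/6 - 3*I*z^2/2 + z/6 + 23*I*z/12 + 19/12 - 11*I/6, each pole is simple, so Res(f, z₀) = P(z₀)/Q'(z₀) with Q'(z) = 3*z^2 - z/3 - 3*I*z + 1/6 + 23*I/12.
  Res(f, 2/3 - I) = P(2/3 - I)/Q'(2/3 - I) = (exp(2/3 - I)*sin(2/3 - I))/(-85/18 - 15*I/4) = (-1224/9425 + 972*I/9425)*exp(2/3 - I)*sin(2/3 - I)
  Res(f, 1/2 + I) = P(1/2 + I)/Q'(1/2 + I) = (exp(1/2 + I)*sin(1/2 + I))/(3/4 + 37*I/12) = (54/725 - 222*I/725)*exp(1/2 + I)*sin(1/2 + I)
  Res(f, -1 + 3*I/2) = P(-1 + 3*I/2)/Q'(-1 + 3*I/2) = (-exp(-1 + 3*I/2)*sin(1 - 3*I/2))/(5/4 - 55*I/12) = (-18/325 - 66*I/325)*exp(-1 + 3*I/2)*sin(1 - 3*I/2)

Sum of residues inside C: (-18/325 - 66*I/325)*exp(-1 + 3*I/2)*sin(1 - 3*I/2) + (-1224/9425 + 972*I/9425)*exp(2/3 - I)*sin(2/3 - I) + (54/725 - 222*I/725)*exp(1/2 + I)*sin(1/2 + I)
∮_C f(z) dz = 2πi · ((-18/325 - 66*I/325)*exp(-1 + 3*I/2)*sin(1 - 3*I/2) + (-1224/9425 + 972*I/9425)*exp(2/3 - I)*sin(2/3 - I) + (54/725 - 222*I/725)*exp(1/2 + I)*sin(1/2 + I)) = pi*(132/325 - 36*I/325)*exp(-1 + 3*I/2)*sin(1 - 3*I/2) + pi*(-1944/9425 - 2448*I/9425)*exp(2/3 - I)*sin(2/3 - I) + pi*(444/725 + 108*I/725)*exp(1/2 + I)*sin(1/2 + I)

Final answer: pi*(132/325 - 36*I/325)*exp(-1 + 3*I/2)*sin(1 - 3*I/2) + pi*(-1944/9425 - 2448*I/9425)*exp(2/3 - I)*sin(2/3 - I) + pi*(444/725 + 108*I/725)*exp(1/2 + I)*sin(1/2 + I)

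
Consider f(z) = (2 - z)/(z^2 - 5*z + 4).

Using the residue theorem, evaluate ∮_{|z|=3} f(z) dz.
By the residue theorem, ∮_C f(z) dz = 2πi · (sum of the residues of f at the poles inside |z| = 3).

The denominator factors as (z - 1)*(z - 4), so the singularities of f are simple poles at z = 1, z = 4.
  |1|² = 1 < 9 = 3², so this pole is inside the contour.
  |4|² = 16 > 9 = 3², so this pole is outside the contour.

With P(z) = 2 - z and Q(z) = z^2 - 5*z + 4, each pole is simple, so Res(f, z₀) = P(z₀)/Q'(z₀) with Q'(z) = 2*z - 5.
  Res(f, 1) = P(1)/Q'(1) = (1)/(-3) = -1/3

∮_C f(z) dz = 2πi · (-1/3) = -2*I*pi/3

Final answer: -2*I*pi/3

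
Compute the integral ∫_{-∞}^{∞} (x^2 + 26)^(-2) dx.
Let f(z) = (z^2 + 26)^(-2). The denominator has no real zeros and deg Q - deg P = 4 ≥ 2, so the integral of f over the upper semicircle |z| = R tends to 0 as R → ∞. Closing the contour in the upper half-plane,
  ∫_{-∞}^{∞} f(x) dx = 2πi · Σ Res(f, z_k)  over the poles with Im z_k > 0.

Zeros of the denominator: z^2 + 26 = 0 gives z = ±sqrt(26)*I.
Upper half-plane: z = sqrt(26)*I (a pole of order 2).

Write f(z) = g(z)/(z - sqrt(26)*I)^2 with g(z) = (z + sqrt(26)*I)^(-2). For a double pole, Res(f, z₀) = g'(z₀):
  g'(z) = -2/(z + sqrt(26)*I)^3
  Res(f, sqrt(26)*I) = g'(sqrt(26)*I) = -sqrt(26)*I/2704

∫_{-∞}^{∞} f(x) dx = 2πi · (-sqrt(26)*I/2704) = sqrt(26)*pi/1352

Final answer: sqrt(26)*pi/1352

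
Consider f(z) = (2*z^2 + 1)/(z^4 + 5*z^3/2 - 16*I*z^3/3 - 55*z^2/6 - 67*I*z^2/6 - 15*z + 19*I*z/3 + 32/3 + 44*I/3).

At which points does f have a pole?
{-2, -2 + 2*I, 1/2 + 3*I, 1 + I/3}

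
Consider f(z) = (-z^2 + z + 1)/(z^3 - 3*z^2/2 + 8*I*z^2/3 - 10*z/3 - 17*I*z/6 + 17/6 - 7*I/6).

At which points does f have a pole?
The singularities of f are the zeros of the denominator. Factoring,
  z^3 - 3*z^2/2 + 8*I*z^2/3 - 10*z/3 - 17*I*z/6 + 17/6 - 7*I/6 = (z + 1 + I)*(z - 3/2 + I)*(z - 1 + 2*I/3)
so the candidates are z = -1 - I, z = 3/2 - I, z = 1 - 2*I/3.

Check the numerator P(z) = -z^2 + z + 1 at each one:
  P(-1 - I) = -3*I ≠ 0, so z = -1 - I is a (simple) pole.
  P(3/2 - I) = 5/4 + 2*I ≠ 0, so z = 3/2 - I is a (simple) pole.
  P(1 - 2*I/3) = 13/9 + 2*I/3 ≠ 0, so z = 1 - 2*I/3 is a (simple) pole.

Poles of f: {-1 - I, 1 - 2*I/3, 3/2 - I}

Final answer: {-1 - I, 1 - 2*I/3, 3/2 - I}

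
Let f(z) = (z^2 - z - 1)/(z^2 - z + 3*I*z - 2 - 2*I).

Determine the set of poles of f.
The singularities of f are the zeros of the denominator. Factoring,
  z^2 - z + 3*I*z - 2 - 2*I = (z - 1 + I)*(z + 2*I)
so the candidates are z = 1 - I, z = -2*I.

Check the numerator P(z) = z^2 - z - 1 at each one:
  P(1 - I) = -2 - I ≠ 0, so z = 1 - I is a (simple) pole.
  P(-2*I) = -5 + 2*I ≠ 0, so z = -2*I is a (simple) pole.

Poles of f: {-2*I, 1 - I}

Final answer: {-2*I, 1 - I}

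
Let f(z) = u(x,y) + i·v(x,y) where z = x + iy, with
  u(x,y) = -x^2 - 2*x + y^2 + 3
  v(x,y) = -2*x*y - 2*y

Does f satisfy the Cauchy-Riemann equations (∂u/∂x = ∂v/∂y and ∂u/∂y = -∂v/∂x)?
∂u/∂x = -2*x - 2
∂v/∂y = -2*x - 2
∂u/∂y = 2*y
∂v/∂x = -2*y
∂u/∂x = ∂v/∂y and ∂u/∂y = -∂v/∂x hold identically; f is analytic.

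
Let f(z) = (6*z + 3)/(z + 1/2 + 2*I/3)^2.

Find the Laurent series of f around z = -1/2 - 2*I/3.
Put w = z - (-1/2 - 2*I/3), i.e. z = w - 1/2 - 2*I/3. The denominator is w^2, so it suffices to rewrite the numerator in powers of w.

P(z) = 6*z + 3
P(w - 1/2 - 2*I/3) = -4*I + 6*w

Dividing each term by w^2:
  f = -4*I/w^2 + 6/w

Substituting back w = z + 1/2 + 2*I/3:
  f(z) = -4*I/(z + 1/2 + 2*I/3)^2 + 6/(z + 1/2 + 2*I/3)

The series is finite because the numerator is a polynomial; the negative powers form the principal part, and the coefficient of 1/(z + 1/2 + 2*I/3) gives Res(f, -1/2 - 2*I/3) = 6.

Final answer: -4*I/(z + 1/2 + 2*I/3)^2 + 6/(z + 1/2 + 2*I/3)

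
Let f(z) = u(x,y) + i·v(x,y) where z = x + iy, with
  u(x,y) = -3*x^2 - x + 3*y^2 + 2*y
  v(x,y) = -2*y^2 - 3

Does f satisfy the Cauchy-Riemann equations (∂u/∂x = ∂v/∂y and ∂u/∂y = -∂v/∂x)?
∂u/∂x = -6*x - 1
∂v/∂y = -4*y
∂u/∂y = 6*y + 2
∂v/∂x = 0
∂u/∂x ≠ ∂v/∂y and ∂u/∂y ≠ -∂v/∂x; the Cauchy-Riemann equations are not satisfied, so f is not analytic.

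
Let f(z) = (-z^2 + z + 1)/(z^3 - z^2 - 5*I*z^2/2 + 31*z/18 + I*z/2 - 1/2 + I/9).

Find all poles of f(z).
The singularities of f are the zeros of the denominator. Factoring,
  z^3 - z^2 - 5*I*z^2/2 + 31*z/18 + I*z/2 - 1/2 + I/9 = (z + I/2)*(z - 1/3)*(z - 2/3 - 3*I)
so the candidates are z = -I/2, z = 1/3, z = 2/3 + 3*I.

Check the numerator P(z) = -z^2 + z + 1 at each one:
  P(-I/2) = 5/4 - I/2 ≠ 0, so z = -I/2 is a (simple) pole.
  P(1/3) = 11/9 ≠ 0, so z = 1/3 is a (simple) pole.
  P(2/3 + 3*I) = 92/9 - I ≠ 0, so z = 2/3 + 3*I is a (simple) pole.

Poles of f: {-I/2, 1/3, 2/3 + 3*I}

Final answer: {-I/2, 1/3, 2/3 + 3*I}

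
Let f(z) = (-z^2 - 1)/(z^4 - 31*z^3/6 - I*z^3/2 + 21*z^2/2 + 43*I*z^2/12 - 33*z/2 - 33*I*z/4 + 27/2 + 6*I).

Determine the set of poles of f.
{2*I, 2/3 - 3*I/2, 3/2, 3}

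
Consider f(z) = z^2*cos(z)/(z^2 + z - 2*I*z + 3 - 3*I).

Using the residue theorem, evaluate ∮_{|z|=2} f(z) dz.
pi*(4/17 - 16*I/17)*cos(1 + I)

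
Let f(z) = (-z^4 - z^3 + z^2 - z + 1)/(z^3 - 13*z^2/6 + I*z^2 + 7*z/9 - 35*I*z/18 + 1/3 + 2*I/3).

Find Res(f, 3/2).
-35631/11252 + 18297*I/5626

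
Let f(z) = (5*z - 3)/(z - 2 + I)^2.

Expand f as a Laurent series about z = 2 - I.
Put w = z - (2 - I), i.e. z = w + 2 - I. The denominator is w^2, so it suffices to rewrite the numerator in powers of w.

P(z) = 5*z - 3
P(w + 2 - I) = 7 - 5*I + 5*w

Dividing each term by w^2:
  f = (7 - 5*I)/w^2 + 5/w

Substituting back w = z - 2 + I:
  f(z) = (7 - 5*I)/(z - 2 + I)^2 + 5/(z - 2 + I)

The series is finite because the numerator is a polynomial; the negative powers form the principal part, and the coefficient of 1/(z - 2 + I) gives Res(f, 2 - I) = 5.

Final answer: (7 - 5*I)/(z - 2 + I)^2 + 5/(z - 2 + I)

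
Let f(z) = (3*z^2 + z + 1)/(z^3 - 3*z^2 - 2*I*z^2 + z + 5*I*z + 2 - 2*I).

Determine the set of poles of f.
The singularities of f are the zeros of the denominator. Factoring,
  z^3 - 3*z^2 - 2*I*z^2 + z + 5*I*z + 2 - 2*I = (z - 2)*(z - I)*(z - 1 - I)
so the candidates are z = 2, z = I, z = 1 + I.

Check the numerator P(z) = 3*z^2 + z + 1 at each one:
  P(2) = 15 ≠ 0, so z = 2 is a (simple) pole.
  P(I) = -2 + I ≠ 0, so z = I is a (simple) pole.
  P(1 + I) = 2 + 7*I ≠ 0, so z = 1 + I is a (simple) pole.

Poles of f: {I, 1 + I, 2}

Final answer: {I, 1 + I, 2}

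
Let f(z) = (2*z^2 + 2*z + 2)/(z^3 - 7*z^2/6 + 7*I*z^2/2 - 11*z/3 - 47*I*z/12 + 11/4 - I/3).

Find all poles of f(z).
The singularities of f are the zeros of the denominator. Factoring,
  z^3 - 7*z^2/6 + 7*I*z^2/2 - 11*z/3 - 47*I*z/12 + 11/4 - I/3 = (z - 1 + I/2)*(z - 2/3 + I)*(z + 1/2 + 2*I)
so the candidates are z = 1 - I/2, z = 2/3 - I, z = -1/2 - 2*I.

Check the numerator P(z) = 2*z^2 + 2*z + 2 at each one:
  P(1 - I/2) = 11/2 - 3*I ≠ 0, so z = 1 - I/2 is a (simple) pole.
  P(2/3 - I) = 20/9 - 14*I/3 ≠ 0, so z = 2/3 - I is a (simple) pole.
  P(-1/2 - 2*I) = -13/2 ≠ 0, so z = -1/2 - 2*I is a (simple) pole.

Poles of f: {-1/2 - 2*I, 2/3 - I, 1 - I/2}

Final answer: {-1/2 - 2*I, 2/3 - I, 1 - I/2}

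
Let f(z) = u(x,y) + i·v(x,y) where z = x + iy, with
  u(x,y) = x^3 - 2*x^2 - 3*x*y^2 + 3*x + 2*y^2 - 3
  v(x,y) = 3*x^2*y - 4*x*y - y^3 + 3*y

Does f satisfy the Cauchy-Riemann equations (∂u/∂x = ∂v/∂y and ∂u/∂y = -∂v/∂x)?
∂u/∂x = 3*x^2 - 4*x - 3*y^2 + 3
∂v/∂y = 3*x^2 - 4*x - 3*y^2 + 3
∂u/∂y = -6*x*y + 4*y
∂v/∂x = 6*x*y - 4*y
∂u/∂x = ∂v/∂y and ∂u/∂y = -∂v/∂x hold identically; f is analytic.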